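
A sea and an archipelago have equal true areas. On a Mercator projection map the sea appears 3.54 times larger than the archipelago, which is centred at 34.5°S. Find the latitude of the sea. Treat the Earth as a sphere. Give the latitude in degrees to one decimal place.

64.0°

For equal true areas on Mercator, apparent areas scale as sec²φ, so the ratio is cos²φ₂ / cos²φ₁.
cos²φ₂ / cos²φ₁ = 3.54  ⇒  cos φ₁ = cos 34.5° / √3.54 = 0.8241/1.881 = 0.4380.
φ₁ = arccos(0.4380) ≈ 64.0°.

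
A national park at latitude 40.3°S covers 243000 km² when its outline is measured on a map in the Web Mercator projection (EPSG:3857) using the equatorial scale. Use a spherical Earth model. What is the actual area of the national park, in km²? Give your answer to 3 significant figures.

For Mercator, h = k = sec φ (a conformal cylindrical projection has a single point scale, 1/cos φ).
Areal scale = k² = sec²φ = 1/cos²(40.3°) = 1/0.7627² = 1.719.
True area = apparent / (areal scale) = 243000 / 1.719 ≈ 141000 km².

141000 km²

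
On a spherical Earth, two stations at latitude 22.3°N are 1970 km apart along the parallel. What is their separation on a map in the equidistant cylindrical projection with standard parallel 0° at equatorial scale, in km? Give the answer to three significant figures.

For the equirectangular projection with φ₀ = 0 (plate carrée), h = 1 along meridians and k = sec φ along parallels.
Along the parallel, k = sec 22.3° = 1/0.9252 = 1.081.
Map distance = 1970 × 1.081 ≈ 2130 km.

2130 km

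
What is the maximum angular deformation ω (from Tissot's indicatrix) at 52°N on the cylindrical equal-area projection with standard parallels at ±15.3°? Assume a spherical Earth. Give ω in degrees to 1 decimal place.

For cylindrical equal-area with standard parallel φ₀, h = cos φ / cos φ₀ and k = cos φ₀ / cos φ, so h·k = 1.
At 52°: h = 0.6383, k = 1.567; principal scales a = 1.567, b = 0.6383.
sin(ω/2) = (a − b)/(a + b) = 0.9284/2.205 = 0.4211, so ω = 2 arcsin(0.4211) ≈ 49.8°.

49.8°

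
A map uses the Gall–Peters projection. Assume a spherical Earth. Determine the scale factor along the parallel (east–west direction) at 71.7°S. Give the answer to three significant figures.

2.25

Gall–Peters is a cylindrical equal-area projection with standard parallels at ±45°. Cylindrical equal-area (φ₀ = 45°): h = cos φ / cos 45° along meridians, k = cos 45° / cos φ along parallels; h·k = 1.
k = cos 45° / cos 71.7° = 0.7071/0.3140 = 2.252.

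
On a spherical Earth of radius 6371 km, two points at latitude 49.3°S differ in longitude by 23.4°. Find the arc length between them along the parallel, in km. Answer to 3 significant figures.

Arc length along a parallel = R cos φ · Δλ (with Δλ in radians).
= 6371 × cos 49.3° × (23.4° × π/180) = 6371 × 0.6521 × 0.4084 ≈ 1700 km.

1700 km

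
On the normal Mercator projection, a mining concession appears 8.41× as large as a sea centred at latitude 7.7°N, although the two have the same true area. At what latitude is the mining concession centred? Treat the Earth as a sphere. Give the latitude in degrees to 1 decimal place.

On Mercator, (apparent₁)/(apparent₂) = sec²φ₁ / sec²φ₂ when true areas are equal.
cos²φ₂ / cos²φ₁ = 8.41  ⇒  cos φ₁ = cos 7.7° / √8.41 = 0.9910/2.900 = 0.3417.
φ₁ = arccos(0.3417) ≈ 70.0°.

70.0°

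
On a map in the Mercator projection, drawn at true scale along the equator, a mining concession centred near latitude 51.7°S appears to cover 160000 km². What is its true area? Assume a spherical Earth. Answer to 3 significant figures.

The Mercator projection is conformal; its linear scale factor is the same in every direction and equals sec φ = 1/cos φ.
Areal scale = k² = sec²φ = 1/cos²(51.7°) = 1/0.6198² = 2.603.
True area = apparent / (areal scale) = 160000 / 2.603 ≈ 61500 km².

61500 km²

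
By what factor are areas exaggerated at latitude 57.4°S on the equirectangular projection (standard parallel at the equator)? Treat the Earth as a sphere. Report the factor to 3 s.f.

Plate carrée maps x = Rλ, y = Rφ. The meridian scale is h = 1 and the parallel scale is k = 1/cos φ = sec φ.
Areal scale = h·k = 1 × sec φ; at 57.4°, h = 1.000, k = 1.856, so h·k = 1.856.

1.86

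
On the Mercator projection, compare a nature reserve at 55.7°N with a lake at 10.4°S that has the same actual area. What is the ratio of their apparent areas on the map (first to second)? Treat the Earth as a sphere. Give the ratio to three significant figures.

Mercator areal scale is sec²φ.
At 55.7°: sec²(55.7°) = 1/0.5635² = 3.149.
At 10.4°: sec²(10.4°) = 1/0.9836² = 1.034.
Ratio = 3.149/1.034 = cos²(10.4°)/cos²(55.7°) ≈ 3.05.

3.05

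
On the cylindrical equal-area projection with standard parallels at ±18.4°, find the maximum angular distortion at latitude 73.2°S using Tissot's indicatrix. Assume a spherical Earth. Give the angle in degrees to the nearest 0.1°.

Cylindrical equal-area (φ₀ = 18.4°): h = cos φ / cos 18.4° along meridians, k = cos 18.4° / cos φ along parallels; h·k = 1.
At 73.2°: h = 0.3046, k = 3.283; principal scales a = 3.283, b = 0.3046.
sin(ω/2) = (a − b)/(a + b) = 2.978/3.588 = 0.8302, so ω = 2 arcsin(0.8302) ≈ 112.2°.

112.2°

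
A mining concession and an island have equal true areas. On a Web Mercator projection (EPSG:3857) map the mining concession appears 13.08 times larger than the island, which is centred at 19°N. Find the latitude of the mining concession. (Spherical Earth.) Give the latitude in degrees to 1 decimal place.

74.8°

For equal true areas on Mercator, apparent areas scale as sec²φ, so the ratio is cos²φ₂ / cos²φ₁.
cos²φ₂ / cos²φ₁ = 13.08  ⇒  cos φ₁ = cos 19° / √13.08 = 0.9455/3.617 = 0.2614.
φ₁ = arccos(0.2614) ≈ 74.8°.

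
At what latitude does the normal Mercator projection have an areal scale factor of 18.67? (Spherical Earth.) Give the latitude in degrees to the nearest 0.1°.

Mercator areal scale is sec²φ.
sec²φ = 18.67  ⇒  cos²φ = 0.05356  ⇒  cos φ = 0.2314.
φ = arccos(0.2314) ≈ 76.6°.

76.6°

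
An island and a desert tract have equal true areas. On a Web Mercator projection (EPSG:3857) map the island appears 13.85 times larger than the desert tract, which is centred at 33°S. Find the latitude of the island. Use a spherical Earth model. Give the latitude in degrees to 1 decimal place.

Mercator areal scale is sec²φ, so apparent-area ratio = sec²φ₁ / sec²φ₂ = cos²φ₂ / cos²φ₁.
cos²φ₂ / cos²φ₁ = 13.85  ⇒  cos φ₁ = cos 33° / √13.85 = 0.8387/3.722 = 0.2254.
φ₁ = arccos(0.2254) ≈ 77.0°.

77.0°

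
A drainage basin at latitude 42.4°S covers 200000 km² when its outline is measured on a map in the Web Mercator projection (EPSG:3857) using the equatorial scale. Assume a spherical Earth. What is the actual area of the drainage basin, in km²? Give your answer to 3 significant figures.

For Mercator, h = k = sec φ (a conformal cylindrical projection has a single point scale, 1/cos φ).
Areal scale = k² = sec²φ = 1/cos²(42.4°) = 1/0.7385² = 1.834.
True area = apparent / (areal scale) = 200000 / 1.834 ≈ 109000 km².

109000 km²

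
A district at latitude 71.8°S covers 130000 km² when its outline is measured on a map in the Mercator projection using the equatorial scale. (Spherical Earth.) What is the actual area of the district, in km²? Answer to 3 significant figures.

Mercator is conformal, so the point scale is isotropic: h = k = sec φ = 1/cos φ.
Areal scale = k² = sec²φ = 1/cos²(71.8°) = 1/0.3123² = 10.25.
True area = apparent / (areal scale) = 130000 / 10.25 ≈ 12700 km².

12700 km²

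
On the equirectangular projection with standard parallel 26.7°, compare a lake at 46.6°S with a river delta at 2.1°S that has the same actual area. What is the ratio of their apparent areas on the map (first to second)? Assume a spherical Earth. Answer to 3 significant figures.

In the equirectangular projection with standard parallel φ₀ = 26.7° (x = Rλ cos φ₀, y = Rφ), meridians are true-scale (h = 1) and the parallel scale is k = cos φ₀ / cos φ.
Areal scale at 46.6°: h·k = 1.000 × 1.300 = 1.300.
Areal scale at 2.1°: h·k = 1.000 × 0.8940 = 0.8940.
Ratio = 1.300/0.8940 ≈ 1.45.

1.45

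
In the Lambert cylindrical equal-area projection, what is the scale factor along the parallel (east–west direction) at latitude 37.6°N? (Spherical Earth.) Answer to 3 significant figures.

1.26

The Lambert cylindrical equal-area projection is the cylindrical equal-area projection with its standard parallel at the equator (φ₀ = 0). Cylindrical equal-area (φ₀ = 0°): h = cos φ / cos 0° along meridians, k = cos 0° / cos φ along parallels; h·k = 1.
k = cos 0° / cos 37.6° = 1.000/0.7923 = 1.262.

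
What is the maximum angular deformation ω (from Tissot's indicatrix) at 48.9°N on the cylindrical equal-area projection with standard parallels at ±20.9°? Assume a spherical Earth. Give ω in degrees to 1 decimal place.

39.5°

A cylindrical equal-area projection with standard parallel φ₀ has meridian scale h = cos φ / cos φ₀ and parallel scale k = cos φ₀ / cos φ (so areas are preserved, h·k = 1).
At 48.9°: h = 0.7037, k = 1.421; principal scales a = 1.421, b = 0.7037.
sin(ω/2) = (a − b)/(a + b) = 0.7174/2.125 = 0.3377, so ω = 2 arcsin(0.3377) ≈ 39.5°.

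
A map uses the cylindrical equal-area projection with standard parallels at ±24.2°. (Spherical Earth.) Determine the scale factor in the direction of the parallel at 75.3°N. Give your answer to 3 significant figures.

A cylindrical equal-area projection with standard parallel φ₀ has meridian scale h = cos φ / cos φ₀ and parallel scale k = cos φ₀ / cos φ (so areas are preserved, h·k = 1).
k = cos 24.2° / cos 75.3° = 0.9121/0.2538 = 3.594.

3.59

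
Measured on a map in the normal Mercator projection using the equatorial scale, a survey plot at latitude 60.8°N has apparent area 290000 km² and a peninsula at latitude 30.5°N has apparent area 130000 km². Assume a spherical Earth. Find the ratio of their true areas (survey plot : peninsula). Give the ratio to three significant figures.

0.715

Mercator's areal exaggeration is sec²φ; hence true area = (apparent area) · cos²φ.
True area of survey plot: 290000 × cos²(60.8°) = 290000 × 0.2380 = 69020 km².
True area of peninsula: 130000 × cos²(30.5°) = 130000 × 0.7424 = 96510 km².
Ratio = 69020 / 96510 ≈ 0.715.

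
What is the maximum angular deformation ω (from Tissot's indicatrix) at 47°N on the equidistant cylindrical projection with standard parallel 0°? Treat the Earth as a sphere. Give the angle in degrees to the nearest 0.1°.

In the plate carrée (x = Rλ, y = Rφ), meridians are true-scale (h = 1) and parallels are stretched by k = sec φ.
At 47°: h = 1.000, k = 1.466; principal scales a = 1.466, b = 1.000.
sin(ω/2) = (a − b)/(a + b) = 0.4663/2.466 = 0.1891, so ω = 2 arcsin(0.1891) ≈ 21.8°.

21.8°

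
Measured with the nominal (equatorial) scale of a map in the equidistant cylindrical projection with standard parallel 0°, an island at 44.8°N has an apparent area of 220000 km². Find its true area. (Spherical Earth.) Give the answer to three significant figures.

Plate carrée maps x = Rλ, y = Rφ. The meridian scale is h = 1 and the parallel scale is k = 1/cos φ = sec φ.
Areal scale = h·k = 1 × sec φ; at 44.8°, h = 1.000, k = 1.409, so h·k = 1.409.
True area = apparent / (areal scale) = 220000 / 1.409 ≈ 156000 km².

156000 km²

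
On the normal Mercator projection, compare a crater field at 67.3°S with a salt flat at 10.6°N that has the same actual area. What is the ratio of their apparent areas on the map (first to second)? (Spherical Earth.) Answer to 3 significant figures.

On Mercator, area is exaggerated by sec²φ = 1/cos²φ.
At 67.3°: sec²(67.3°) = 1/0.3859² = 6.715.
At 10.6°: sec²(10.6°) = 1/0.9829² = 1.035.
Ratio = 6.715/1.035 = cos²(10.6°)/cos²(67.3°) ≈ 6.49.

6.49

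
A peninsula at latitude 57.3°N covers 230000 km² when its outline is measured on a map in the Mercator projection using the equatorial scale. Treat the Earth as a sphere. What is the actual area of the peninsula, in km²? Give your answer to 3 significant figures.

67100 km²

The Mercator projection is conformal; its linear scale factor is the same in every direction and equals sec φ = 1/cos φ.
Areal scale = k² = sec²φ = 1/cos²(57.3°) = 1/0.5402² = 3.426.
True area = apparent / (areal scale) = 230000 / 3.426 ≈ 67100 km².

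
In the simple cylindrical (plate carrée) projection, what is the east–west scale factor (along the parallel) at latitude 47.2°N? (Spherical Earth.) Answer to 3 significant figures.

1.47

In the plate carrée (x = Rλ, y = Rφ), meridians are true-scale (h = 1) and parallels are stretched by k = sec φ.
k = 1/cos 47.2° = 1/0.6794 = 1.472.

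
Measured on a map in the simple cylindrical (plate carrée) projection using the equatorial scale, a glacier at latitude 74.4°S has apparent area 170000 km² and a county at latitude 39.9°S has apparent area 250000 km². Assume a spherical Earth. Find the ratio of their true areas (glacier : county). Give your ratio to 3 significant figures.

0.238

On the plate carrée, areal scale = h·k = 1 × sec φ, so true area = apparent × cos φ.
True area of glacier: 170000 × cos(74.4°) = 170000 × 0.2689 = 45720 km².
True area of county: 250000 × cos(39.9°) = 250000 × 0.7672 = 191800 km².
Ratio = 45720 / 191800 ≈ 0.238.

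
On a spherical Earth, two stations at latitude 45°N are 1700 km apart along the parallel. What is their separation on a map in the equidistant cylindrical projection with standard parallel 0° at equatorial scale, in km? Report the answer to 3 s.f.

In the plate carrée (x = Rλ, y = Rφ), meridians are true-scale (h = 1) and parallels are stretched by k = sec φ.
Along the parallel, k = sec 45° = 1/0.7071 = 1.414.
Map distance = 1700 × 1.414 ≈ 2400 km.

2400 km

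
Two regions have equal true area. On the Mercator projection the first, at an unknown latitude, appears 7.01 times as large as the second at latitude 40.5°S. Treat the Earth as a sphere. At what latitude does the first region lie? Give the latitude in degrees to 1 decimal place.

On Mercator, (apparent₁)/(apparent₂) = sec²φ₁ / sec²φ₂ when true areas are equal.
cos²φ₂ / cos²φ₁ = 7.01  ⇒  cos φ₁ = cos 40.5° / √7.01 = 0.7604/2.648 = 0.2872.
φ₁ = arccos(0.2872) ≈ 73.3°.

73.3°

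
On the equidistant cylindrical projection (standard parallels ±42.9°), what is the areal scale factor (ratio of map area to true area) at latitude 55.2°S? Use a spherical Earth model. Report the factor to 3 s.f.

With standard parallel φ₀ = 42.9°, the equirectangular projection gives x = Rλ cos φ₀, y = Rφ, so h = 1 and k = cos 42.9° / cos φ.
Areal scale = h·k = 1 × cos φ₀ / cos φ; at 55.2°, h = 1.000, k = 1.284, so h·k = 1.284.

1.28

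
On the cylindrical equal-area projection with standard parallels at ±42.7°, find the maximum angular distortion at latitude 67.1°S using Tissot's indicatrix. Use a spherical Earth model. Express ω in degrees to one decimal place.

68.4°

For cylindrical equal-area with standard parallel φ₀, h = cos φ / cos φ₀ and k = cos φ₀ / cos φ, so h·k = 1.
At 67.1°: h = 0.5295, k = 1.889; principal scales a = 1.889, b = 0.5295.
sin(ω/2) = (a − b)/(a + b) = 1.359/2.418 = 0.5621, so ω = 2 arcsin(0.5621) ≈ 68.4°.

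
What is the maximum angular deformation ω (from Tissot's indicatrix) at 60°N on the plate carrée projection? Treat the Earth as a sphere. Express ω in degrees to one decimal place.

38.9°

Plate carrée maps x = Rλ, y = Rφ. The meridian scale is h = 1 and the parallel scale is k = 1/cos φ = sec φ.
At 60°: h = 1.000, k = 2.000; principal scales a = 2.000, b = 1.000.
sin(ω/2) = (a − b)/(a + b) = 1.0000/3.000 = 0.3333, so ω = 2 arcsin(0.3333) ≈ 38.9°.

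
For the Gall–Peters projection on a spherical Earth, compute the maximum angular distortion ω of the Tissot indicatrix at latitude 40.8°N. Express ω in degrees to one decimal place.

Gall–Peters is a cylindrical equal-area projection with standard parallels at ±45°. A cylindrical equal-area projection with standard parallel φ₀ has meridian scale h = cos φ / cos φ₀ and parallel scale k = cos φ₀ / cos φ (so areas are preserved, h·k = 1).
At 40.8°: h = 1.071, k = 0.9341; principal scales a = 1.071, b = 0.9341.
sin(ω/2) = (a − b)/(a + b) = 0.1365/2.005 = 0.06807, so ω = 2 arcsin(0.06807) ≈ 7.8°.

7.8°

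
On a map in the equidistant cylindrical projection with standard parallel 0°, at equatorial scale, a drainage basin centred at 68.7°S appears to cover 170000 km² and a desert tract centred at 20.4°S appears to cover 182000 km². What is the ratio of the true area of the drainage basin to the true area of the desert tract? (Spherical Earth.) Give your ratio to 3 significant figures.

On the plate carrée, areal scale = h·k = 1 × sec φ, so true area = apparent × cos φ.
True area of drainage basin: 170000 × cos(68.7°) = 170000 × 0.3633 = 61750 km².
True area of desert tract: 182000 × cos(20.4°) = 182000 × 0.9373 = 170600 km².
Ratio = 61750 / 170600 ≈ 0.362.

0.362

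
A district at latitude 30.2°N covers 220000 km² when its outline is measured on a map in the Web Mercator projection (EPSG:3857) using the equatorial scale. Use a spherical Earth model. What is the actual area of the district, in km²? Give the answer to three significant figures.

164000 km²

The Mercator projection is conformal; its linear scale factor is the same in every direction and equals sec φ = 1/cos φ.
Areal scale = k² = sec²φ = 1/cos²(30.2°) = 1/0.8643² = 1.339.
True area = apparent / (areal scale) = 220000 / 1.339 ≈ 164000 km².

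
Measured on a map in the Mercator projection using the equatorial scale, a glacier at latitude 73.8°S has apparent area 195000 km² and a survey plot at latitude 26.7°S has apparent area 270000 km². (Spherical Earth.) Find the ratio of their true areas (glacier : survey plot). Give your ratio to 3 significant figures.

Mercator's areal exaggeration is sec²φ; hence true area = (apparent area) · cos²φ.
True area of glacier: 195000 × cos²(73.8°) = 195000 × 0.07784 = 15180 km².
True area of survey plot: 270000 × cos²(26.7°) = 270000 × 0.7981 = 215500 km².
Ratio = 15180 / 215500 ≈ 0.0704.

0.0704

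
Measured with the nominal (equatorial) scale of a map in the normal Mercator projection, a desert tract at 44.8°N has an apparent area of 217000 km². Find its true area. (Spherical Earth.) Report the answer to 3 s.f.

Mercator is conformal, so the point scale is isotropic: h = k = sec φ = 1/cos φ.
Areal scale = k² = sec²φ = 1/cos²(44.8°) = 1/0.7096² = 1.986.
True area = apparent / (areal scale) = 217000 / 1.986 ≈ 109000 km².

109000 km²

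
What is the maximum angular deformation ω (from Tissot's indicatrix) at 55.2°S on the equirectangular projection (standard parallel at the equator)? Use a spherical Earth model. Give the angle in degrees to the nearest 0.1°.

31.7°

In the plate carrée (x = Rλ, y = Rφ), meridians are true-scale (h = 1) and parallels are stretched by k = sec φ.
At 55.2°: h = 1.000, k = 1.752; principal scales a = 1.752, b = 1.000.
sin(ω/2) = (a − b)/(a + b) = 0.7522/2.752 = 0.2733, so ω = 2 arcsin(0.2733) ≈ 31.7°.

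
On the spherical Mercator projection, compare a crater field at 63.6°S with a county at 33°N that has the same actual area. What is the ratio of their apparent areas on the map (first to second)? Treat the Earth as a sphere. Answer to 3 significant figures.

3.56

Mercator is conformal with k = sec φ, so areal scale = k² = sec²φ.
At 63.6°: sec²(63.6°) = 1/0.4446² = 5.058.
At 33°: sec²(33°) = 1/0.8387² = 1.422.
Ratio = 5.058/1.422 = cos²(33°)/cos²(63.6°) ≈ 3.56.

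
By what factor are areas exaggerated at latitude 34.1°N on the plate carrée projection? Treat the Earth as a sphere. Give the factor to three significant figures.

In the plate carrée (x = Rλ, y = Rφ), meridians are true-scale (h = 1) and parallels are stretched by k = sec φ.
Areal scale = h·k = 1 × sec φ; at 34.1°, h = 1.000, k = 1.208, so h·k = 1.208.

1.21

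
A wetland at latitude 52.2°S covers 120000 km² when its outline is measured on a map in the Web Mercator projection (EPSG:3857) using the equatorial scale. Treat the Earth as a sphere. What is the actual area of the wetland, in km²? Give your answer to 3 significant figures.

45100 km²

For Mercator, h = k = sec φ (a conformal cylindrical projection has a single point scale, 1/cos φ).
Areal scale = k² = sec²φ = 1/cos²(52.2°) = 1/0.6129² = 2.662.
True area = apparent / (areal scale) = 120000 / 2.662 ≈ 45100 km².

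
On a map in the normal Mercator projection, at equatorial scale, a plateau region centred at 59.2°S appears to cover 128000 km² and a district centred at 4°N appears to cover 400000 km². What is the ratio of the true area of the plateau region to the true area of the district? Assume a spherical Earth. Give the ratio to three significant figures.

Mercator's areal exaggeration is sec²φ; hence true area = (apparent area) · cos²φ.
True area of plateau region: 128000 × cos²(59.2°) = 128000 × 0.2622 = 33560 km².
True area of district: 400000 × cos²(4°) = 400000 × 0.9951 = 398100 km².
Ratio = 33560 / 398100 ≈ 0.0843.

0.0843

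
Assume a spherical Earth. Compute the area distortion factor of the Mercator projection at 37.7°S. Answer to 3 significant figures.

1.60

The Mercator projection is conformal; its linear scale factor is the same in every direction and equals sec φ = 1/cos φ.
Areal scale = k² = sec²φ = 1/cos²(37.7°) = 1/0.7912² = 1.597.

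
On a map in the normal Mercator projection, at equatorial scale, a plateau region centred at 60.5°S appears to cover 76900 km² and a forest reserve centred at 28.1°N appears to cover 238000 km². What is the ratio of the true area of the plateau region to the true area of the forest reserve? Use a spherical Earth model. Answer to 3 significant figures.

On Mercator the areal scale is sec²φ, so true area = apparent × cos²φ.
True area of plateau region: 76900 × cos²(60.5°) = 76900 × 0.2425 = 18650 km².
True area of forest reserve: 238000 × cos²(28.1°) = 238000 × 0.7781 = 185200 km².
Ratio = 18650 / 185200 ≈ 0.101.

0.101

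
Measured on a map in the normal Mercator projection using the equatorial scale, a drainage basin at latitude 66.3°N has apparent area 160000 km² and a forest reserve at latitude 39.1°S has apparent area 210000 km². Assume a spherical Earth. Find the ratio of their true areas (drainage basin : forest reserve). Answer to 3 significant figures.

On Mercator the areal scale is sec²φ, so true area = apparent × cos²φ.
True area of drainage basin: 160000 × cos²(66.3°) = 160000 × 0.1616 = 25850 km².
True area of forest reserve: 210000 × cos²(39.1°) = 210000 × 0.6022 = 126500 km².
Ratio = 25850 / 126500 ≈ 0.204.

0.204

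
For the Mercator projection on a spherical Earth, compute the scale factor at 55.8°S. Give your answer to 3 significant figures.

1.78

For Mercator, h = k = sec φ (a conformal cylindrical projection has a single point scale, 1/cos φ).
k = 1/cos 55.8° = 1/0.5621 = 1.779.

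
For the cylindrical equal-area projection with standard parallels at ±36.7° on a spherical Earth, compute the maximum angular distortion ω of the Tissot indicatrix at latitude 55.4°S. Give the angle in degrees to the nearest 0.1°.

38.8°

For cylindrical equal-area with standard parallel φ₀, h = cos φ / cos φ₀ and k = cos φ₀ / cos φ, so h·k = 1.
At 55.4°: h = 0.7082, k = 1.412; principal scales a = 1.412, b = 0.7082.
sin(ω/2) = (a − b)/(a + b) = 0.7037/2.120 = 0.3319, so ω = 2 arcsin(0.3319) ≈ 38.8°.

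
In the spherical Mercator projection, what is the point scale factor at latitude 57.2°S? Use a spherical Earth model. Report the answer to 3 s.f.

The Mercator projection is conformal; its linear scale factor is the same in every direction and equals sec φ = 1/cos φ.
k = 1/cos 57.2° = 1/0.5417 = 1.846.

1.85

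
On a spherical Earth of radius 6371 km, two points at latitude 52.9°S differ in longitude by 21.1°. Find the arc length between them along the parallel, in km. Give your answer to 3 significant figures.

Arc length along a parallel = R cos φ · Δλ (with Δλ in radians).
= 6371 × cos 52.9° × (21.1° × π/180) = 6371 × 0.6032 × 0.3683 ≈ 1420 km.

1420 km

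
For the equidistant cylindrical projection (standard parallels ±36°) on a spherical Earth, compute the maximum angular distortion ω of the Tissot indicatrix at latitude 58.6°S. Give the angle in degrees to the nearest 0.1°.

The equidistant cylindrical projection with φ₀ = 36° has h = 1 (meridians true) and k = cos φ₀ / cos φ along parallels.
At 58.6°: h = 1.000, k = 1.553; principal scales a = 1.553, b = 1.000.
sin(ω/2) = (a − b)/(a + b) = 0.5528/2.553 = 0.2165, so ω = 2 arcsin(0.2165) ≈ 25.0°.

25.0°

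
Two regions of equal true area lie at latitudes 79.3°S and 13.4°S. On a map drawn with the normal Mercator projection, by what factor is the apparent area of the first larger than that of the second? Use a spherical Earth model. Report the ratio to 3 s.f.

27.5

Mercator areal scale is sec²φ.
At 79.3°: sec²(79.3°) = 1/0.1857² = 29.01.
At 13.4°: sec²(13.4°) = 1/0.9728² = 1.057.
Ratio = 29.01/1.057 = cos²(13.4°)/cos²(79.3°) ≈ 27.5.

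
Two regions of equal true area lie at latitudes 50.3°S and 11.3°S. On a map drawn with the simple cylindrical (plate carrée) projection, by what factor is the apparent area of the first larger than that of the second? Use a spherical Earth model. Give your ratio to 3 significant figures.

For the equirectangular projection with φ₀ = 0 (plate carrée), h = 1 along meridians and k = sec φ along parallels.
Areal scale at 50.3°: h·k = 1.000 × 1.566 = 1.566.
Areal scale at 11.3°: h·k = 1.000 × 1.020 = 1.020.
Ratio = 1.566/1.020 ≈ 1.54.

1.54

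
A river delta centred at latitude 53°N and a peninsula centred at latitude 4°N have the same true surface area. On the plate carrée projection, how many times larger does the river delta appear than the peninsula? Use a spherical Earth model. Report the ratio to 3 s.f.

For the equirectangular projection with φ₀ = 0 (plate carrée), h = 1 along meridians and k = sec φ along parallels.
Areal scale at 53°: h·k = 1.000 × 1.662 = 1.662.
Areal scale at 4°: h·k = 1.000 × 1.002 = 1.002.
Ratio = 1.662/1.002 ≈ 1.66.

1.66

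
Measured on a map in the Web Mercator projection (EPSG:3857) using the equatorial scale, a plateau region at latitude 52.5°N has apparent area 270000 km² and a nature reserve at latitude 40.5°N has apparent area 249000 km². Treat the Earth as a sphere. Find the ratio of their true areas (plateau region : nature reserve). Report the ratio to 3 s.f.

0.695

Since Mercator area scale is 1/cos²φ, the true area equals the apparent area multiplied by cos²φ.
True area of plateau region: 270000 × cos²(52.5°) = 270000 × 0.3706 = 100100 km².
True area of nature reserve: 249000 × cos²(40.5°) = 249000 × 0.5782 = 144000 km².
Ratio = 100100 / 144000 ≈ 0.695.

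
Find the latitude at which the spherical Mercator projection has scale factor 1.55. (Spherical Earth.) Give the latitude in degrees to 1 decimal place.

49.8°

Mercator scale is k = sec φ = 1/cos φ.
1/cos φ = 1.55  ⇒  cos φ = 0.6452  ⇒  φ = arccos(0.6452) ≈ 49.8°.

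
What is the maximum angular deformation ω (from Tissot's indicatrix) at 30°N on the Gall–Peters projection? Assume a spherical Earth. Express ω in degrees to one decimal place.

23.1°

Gall–Peters is a cylindrical equal-area projection with standard parallels at ±45°. For cylindrical equal-area with standard parallel φ₀, h = cos φ / cos φ₀ and k = cos φ₀ / cos φ, so h·k = 1.
At 30°: h = 1.225, k = 0.8165; principal scales a = 1.225, b = 0.8165.
sin(ω/2) = (a − b)/(a + b) = 0.4082/2.041 = 0.2000, so ω = 2 arcsin(0.2000) ≈ 23.1°.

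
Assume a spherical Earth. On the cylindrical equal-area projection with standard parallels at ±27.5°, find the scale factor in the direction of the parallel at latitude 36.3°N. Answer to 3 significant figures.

1.10

Cylindrical equal-area (φ₀ = 27.5°): h = cos φ / cos 27.5° along meridians, k = cos 27.5° / cos φ along parallels; h·k = 1.
k = cos 27.5° / cos 36.3° = 0.8870/0.8059 = 1.101.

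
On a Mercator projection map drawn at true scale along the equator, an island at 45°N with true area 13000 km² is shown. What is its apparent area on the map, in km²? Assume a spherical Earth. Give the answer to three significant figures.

26000 km²

For Mercator, h = k = sec φ (a conformal cylindrical projection has a single point scale, 1/cos φ).
Areal scale = k² = sec²φ = 1/cos²(45°) = 1/0.7071² = 2.000.
Apparent area = 13000 × 2.000 ≈ 26000 km².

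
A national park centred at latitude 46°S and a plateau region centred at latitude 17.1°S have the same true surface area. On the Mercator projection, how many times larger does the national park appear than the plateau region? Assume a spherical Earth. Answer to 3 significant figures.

1.89

Mercator areal scale is sec²φ.
At 46°: sec²(46°) = 1/0.6947² = 2.072.
At 17.1°: sec²(17.1°) = 1/0.9558² = 1.095.
Ratio = 2.072/1.095 = cos²(17.1°)/cos²(46°) ≈ 1.89.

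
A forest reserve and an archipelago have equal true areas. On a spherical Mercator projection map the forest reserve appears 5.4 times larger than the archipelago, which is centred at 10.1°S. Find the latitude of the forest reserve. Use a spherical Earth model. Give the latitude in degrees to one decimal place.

64.9°

On Mercator, (apparent₁)/(apparent₂) = sec²φ₁ / sec²φ₂ when true areas are equal.
cos²φ₂ / cos²φ₁ = 5.4  ⇒  cos φ₁ = cos 10.1° / √5.4 = 0.9845/2.324 = 0.4237.
φ₁ = arccos(0.4237) ≈ 64.9°.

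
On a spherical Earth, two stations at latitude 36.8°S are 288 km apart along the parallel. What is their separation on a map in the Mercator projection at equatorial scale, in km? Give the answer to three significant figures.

The Mercator projection is conformal; its linear scale factor is the same in every direction and equals sec φ = 1/cos φ.
Along the parallel, k = sec 36.8° = 1/0.8007 = 1.249.
Map distance = 288 × 1.249 ≈ 360 km.

360 km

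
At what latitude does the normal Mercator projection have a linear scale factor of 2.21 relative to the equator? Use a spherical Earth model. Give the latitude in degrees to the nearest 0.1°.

Mercator scale is k = sec φ = 1/cos φ.
1/cos φ = 2.21  ⇒  cos φ = 0.4525  ⇒  φ = arccos(0.4525) ≈ 63.1°.

63.1°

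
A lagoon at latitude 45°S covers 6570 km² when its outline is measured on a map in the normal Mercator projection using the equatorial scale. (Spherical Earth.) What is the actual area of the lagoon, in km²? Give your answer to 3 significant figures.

3290 km²

Mercator is conformal, so the point scale is isotropic: h = k = sec φ = 1/cos φ.
Areal scale = k² = sec²φ = 1/cos²(45°) = 1/0.7071² = 2.000.
True area = apparent / (areal scale) = 6570 / 2.000 ≈ 3290 km².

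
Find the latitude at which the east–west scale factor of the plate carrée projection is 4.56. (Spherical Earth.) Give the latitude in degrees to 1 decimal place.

Plate carrée: h = 1, k = sec φ along parallels.
sec φ = 4.56  ⇒  cos φ = 0.2193  ⇒  φ ≈ 77.3°.

77.3°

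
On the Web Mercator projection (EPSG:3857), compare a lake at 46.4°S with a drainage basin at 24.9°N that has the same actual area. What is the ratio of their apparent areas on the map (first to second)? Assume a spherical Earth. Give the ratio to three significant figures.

Mercator is conformal with k = sec φ, so areal scale = k² = sec²φ.
At 46.4°: sec²(46.4°) = 1/0.6896² = 2.103.
At 24.9°: sec²(24.9°) = 1/0.9070² = 1.215.
Ratio = 2.103/1.215 = cos²(24.9°)/cos²(46.4°) ≈ 1.73.

1.73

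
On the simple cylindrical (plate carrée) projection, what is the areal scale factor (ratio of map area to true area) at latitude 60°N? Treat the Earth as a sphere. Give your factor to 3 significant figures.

Plate carrée maps x = Rλ, y = Rφ. The meridian scale is h = 1 and the parallel scale is k = 1/cos φ = sec φ.
Areal scale = h·k = 1 × sec φ; at 60°, h = 1.000, k = 2.000, so h·k = 2.000.

2.00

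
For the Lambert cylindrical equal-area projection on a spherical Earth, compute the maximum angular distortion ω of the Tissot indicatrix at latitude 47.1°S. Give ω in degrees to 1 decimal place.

43.0°

The Lambert cylindrical equal-area projection is the cylindrical equal-area projection with its standard parallel at the equator (φ₀ = 0). Cylindrical equal-area (φ₀ = 0°): h = cos φ / cos 0° along meridians, k = cos 0° / cos φ along parallels; h·k = 1.
At 47.1°: h = 0.6807, k = 1.469; principal scales a = 1.469, b = 0.6807.
sin(ω/2) = (a − b)/(a + b) = 0.7883/2.150 = 0.3667, so ω = 2 arcsin(0.3667) ≈ 43.0°.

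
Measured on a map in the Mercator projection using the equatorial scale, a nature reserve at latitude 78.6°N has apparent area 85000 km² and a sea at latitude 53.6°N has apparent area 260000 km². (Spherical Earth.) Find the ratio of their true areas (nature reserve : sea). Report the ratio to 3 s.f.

0.0363

Mercator's areal exaggeration is sec²φ; hence true area = (apparent area) · cos²φ.
True area of nature reserve: 85000 × cos²(78.6°) = 85000 × 0.03907 = 3321 km².
True area of sea: 260000 × cos²(53.6°) = 260000 × 0.3521 = 91560 km².
Ratio = 3321 / 91560 ≈ 0.0363.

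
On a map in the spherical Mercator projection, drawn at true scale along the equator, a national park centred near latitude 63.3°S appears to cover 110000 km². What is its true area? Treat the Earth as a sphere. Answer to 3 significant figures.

The Mercator projection is conformal; its linear scale factor is the same in every direction and equals sec φ = 1/cos φ.
Areal scale = k² = sec²φ = 1/cos²(63.3°) = 1/0.4493² = 4.953.
True area = apparent / (areal scale) = 110000 / 4.953 ≈ 22200 km².

22200 km²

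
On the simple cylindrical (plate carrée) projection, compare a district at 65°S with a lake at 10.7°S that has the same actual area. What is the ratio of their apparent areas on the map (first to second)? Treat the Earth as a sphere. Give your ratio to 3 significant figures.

For the equirectangular projection with φ₀ = 0 (plate carrée), h = 1 along meridians and k = sec φ along parallels.
Areal scale at 65°: h·k = 1.000 × 2.366 = 2.366.
Areal scale at 10.7°: h·k = 1.000 × 1.018 = 1.018.
Ratio = 2.366/1.018 ≈ 2.33.

2.33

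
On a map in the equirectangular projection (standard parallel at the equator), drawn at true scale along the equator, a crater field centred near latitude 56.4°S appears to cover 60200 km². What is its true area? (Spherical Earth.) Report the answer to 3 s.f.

33300 km²

For the equirectangular projection with φ₀ = 0 (plate carrée), h = 1 along meridians and k = sec φ along parallels.
Areal scale = h·k = 1 × sec φ; at 56.4°, h = 1.000, k = 1.807, so h·k = 1.807.
True area = apparent / (areal scale) = 60200 / 1.807 ≈ 33300 km².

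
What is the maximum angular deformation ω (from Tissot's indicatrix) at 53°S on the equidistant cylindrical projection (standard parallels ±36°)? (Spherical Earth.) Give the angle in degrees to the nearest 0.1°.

In the equirectangular projection with standard parallel φ₀ = 36° (x = Rλ cos φ₀, y = Rφ), meridians are true-scale (h = 1) and the parallel scale is k = cos φ₀ / cos φ.
At 53°: h = 1.000, k = 1.344; principal scales a = 1.344, b = 1.000.
sin(ω/2) = (a − b)/(a + b) = 0.3443/2.344 = 0.1469, so ω = 2 arcsin(0.1469) ≈ 16.9°.

16.9°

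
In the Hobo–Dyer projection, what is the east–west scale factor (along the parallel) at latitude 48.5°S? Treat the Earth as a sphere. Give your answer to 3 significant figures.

1.20

The Hobo–Dyer projection is cylindrical equal-area with φ₀ = 37.5°. Cylindrical equal-area (φ₀ = 37.5°): h = cos φ / cos 37.5° along meridians, k = cos 37.5° / cos φ along parallels; h·k = 1.
k = cos 37.5° / cos 48.5° = 0.7934/0.6626 = 1.197.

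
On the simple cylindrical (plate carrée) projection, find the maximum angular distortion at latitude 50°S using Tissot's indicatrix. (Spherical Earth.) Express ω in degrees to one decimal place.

Plate carrée maps x = Rλ, y = Rφ. The meridian scale is h = 1 and the parallel scale is k = 1/cos φ = sec φ.
At 50°: h = 1.000, k = 1.556; principal scales a = 1.556, b = 1.000.
sin(ω/2) = (a − b)/(a + b) = 0.5557/2.556 = 0.2174, so ω = 2 arcsin(0.2174) ≈ 25.1°.

25.1°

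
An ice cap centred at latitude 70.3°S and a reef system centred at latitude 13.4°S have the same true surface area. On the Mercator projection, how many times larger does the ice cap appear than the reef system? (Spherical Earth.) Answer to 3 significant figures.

On Mercator, area is exaggerated by sec²φ = 1/cos²φ.
At 70.3°: sec²(70.3°) = 1/0.3371² = 8.800.
At 13.4°: sec²(13.4°) = 1/0.9728² = 1.057.
Ratio = 8.800/1.057 = cos²(13.4°)/cos²(70.3°) ≈ 8.33.

8.33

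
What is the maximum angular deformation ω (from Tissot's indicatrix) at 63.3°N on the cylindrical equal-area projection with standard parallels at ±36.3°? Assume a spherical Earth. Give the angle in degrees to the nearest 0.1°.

63.4°

For cylindrical equal-area with standard parallel φ₀, h = cos φ / cos φ₀ and k = cos φ₀ / cos φ, so h·k = 1.
At 63.3°: h = 0.5575, k = 1.794; principal scales a = 1.794, b = 0.5575.
sin(ω/2) = (a − b)/(a + b) = 1.236/2.351 = 0.5258, so ω = 2 arcsin(0.5258) ≈ 63.4°.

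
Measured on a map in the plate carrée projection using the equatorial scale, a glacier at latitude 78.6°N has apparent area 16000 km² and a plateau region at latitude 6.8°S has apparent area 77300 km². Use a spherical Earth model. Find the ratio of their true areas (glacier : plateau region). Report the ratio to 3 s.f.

Plate carrée has h = 1 and k = sec φ, giving areal scale sec φ; true area = (apparent area) · cos φ.
True area of glacier: 16000 × cos(78.6°) = 16000 × 0.1977 = 3163 km².
True area of plateau region: 77300 × cos(6.8°) = 77300 × 0.9930 = 76760 km².
Ratio = 3163 / 76760 ≈ 0.0412.

0.0412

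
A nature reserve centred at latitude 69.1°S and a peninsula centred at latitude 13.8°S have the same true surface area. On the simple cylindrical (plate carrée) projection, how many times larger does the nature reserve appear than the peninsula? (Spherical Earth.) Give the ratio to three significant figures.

2.72

In the plate carrée (x = Rλ, y = Rφ), meridians are true-scale (h = 1) and parallels are stretched by k = sec φ.
Areal scale at 69.1°: h·k = 1.000 × 2.803 = 2.803.
Areal scale at 13.8°: h·k = 1.000 × 1.030 = 1.030.
Ratio = 2.803/1.030 ≈ 2.72.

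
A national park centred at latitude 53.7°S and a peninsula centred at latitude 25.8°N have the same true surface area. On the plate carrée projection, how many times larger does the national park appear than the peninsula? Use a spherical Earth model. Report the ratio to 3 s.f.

For the equirectangular projection with φ₀ = 0 (plate carrée), h = 1 along meridians and k = sec φ along parallels.
Areal scale at 53.7°: h·k = 1.000 × 1.689 = 1.689.
Areal scale at 25.8°: h·k = 1.000 × 1.111 = 1.111.
Ratio = 1.689/1.111 ≈ 1.52.

1.52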